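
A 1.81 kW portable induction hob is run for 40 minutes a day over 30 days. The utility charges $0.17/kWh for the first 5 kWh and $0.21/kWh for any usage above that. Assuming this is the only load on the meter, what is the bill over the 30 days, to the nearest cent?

Runtime = 40 min × 30 = 1200 min = 20 h
Energy = 1.81 kW × 20 h = 36.2 kWh
Tier 1 (0–5 kWh): 5 × $0.17 = $0.85
Above 5 kWh: 31.2 × $0.21 = $6.552
Bill = $7.40

$7.40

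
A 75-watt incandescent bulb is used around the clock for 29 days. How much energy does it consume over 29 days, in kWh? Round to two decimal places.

52.20 kWh

Runtime = 24 h × 29 = 696 h
Energy = 0.075 kW × 696 h = 52.2 kWh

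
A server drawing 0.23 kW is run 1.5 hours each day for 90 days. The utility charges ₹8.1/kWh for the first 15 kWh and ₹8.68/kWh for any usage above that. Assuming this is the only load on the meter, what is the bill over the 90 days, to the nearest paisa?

₹260.81

Runtime = 1.5 h/day × 90 days = 135 h
Energy = 0.23 kW × 135 h = 31.05 kWh
Tier 1 (0–15 kWh): 15 × ₹8.1 = ₹121.5
Above 15 kWh: 16.05 × ₹8.68 = ₹139.314
Bill = ₹260.81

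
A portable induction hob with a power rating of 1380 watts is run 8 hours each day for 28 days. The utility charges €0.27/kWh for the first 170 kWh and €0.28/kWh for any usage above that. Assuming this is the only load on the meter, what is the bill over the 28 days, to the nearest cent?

Runtime = 8 h/day × 28 days = 224 h
Energy = 1.38 kW × 224 h = 309.12 kWh
Tier 1 (0–170 kWh): 170 × €0.27 = €45.9
Above 170 kWh: 139.12 × €0.28 = €38.9536
Bill = €84.85

€84.85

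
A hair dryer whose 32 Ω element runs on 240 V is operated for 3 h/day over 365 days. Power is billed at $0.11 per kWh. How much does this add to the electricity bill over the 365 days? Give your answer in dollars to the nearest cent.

$216.81

Power = V²/R = 240²/32 = 1800 W = 1.8 kW
Runtime = 3 h/day × 365 days = 1095 h
Energy = 1.8 kW × 1095 h = 1971 kWh
Cost = 1971 kWh × $0.11/kWh = $216.81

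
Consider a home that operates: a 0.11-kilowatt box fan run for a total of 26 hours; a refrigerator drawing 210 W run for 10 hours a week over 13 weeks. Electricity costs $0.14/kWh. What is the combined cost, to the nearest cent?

$4.22

box fan: 0.11 kW × 26 h = 2.86 kWh
refrigerator: Runtime = 10 h/week × 13 weeks = 130 h
refrigerator: 0.21 kW × 130 h = 27.3 kWh
Total energy = 30.16 kWh
Cost = 30.16 × $0.14 = $4.22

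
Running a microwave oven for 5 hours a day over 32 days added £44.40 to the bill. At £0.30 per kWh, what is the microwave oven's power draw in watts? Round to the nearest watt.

Energy = £44.40 ÷ £0.30/kWh = 148 kWh
Runtime = 5 h/day × 32 days = 160 h
Power = 148 kWh ÷ 160 h = 0.925 kW = 925 W

925 W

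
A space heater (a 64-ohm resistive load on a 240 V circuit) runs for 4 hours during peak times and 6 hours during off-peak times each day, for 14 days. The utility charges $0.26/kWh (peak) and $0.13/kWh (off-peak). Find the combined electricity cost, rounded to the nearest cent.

Power = V²/R = 240²/64 = 900 W = 0.9 kW
Peak energy = 0.9 kW × 4 h × 14 = 50.4 kWh
Off-peak energy = 0.9 kW × 6 h × 14 = 75.6 kWh
Cost = 50.4 × $0.26 + 75.6 × $0.13 = $13.104 + $9.828 = $22.93

$22.93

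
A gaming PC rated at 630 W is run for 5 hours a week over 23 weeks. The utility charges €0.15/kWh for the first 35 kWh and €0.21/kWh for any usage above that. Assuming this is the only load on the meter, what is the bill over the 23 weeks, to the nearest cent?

Runtime = 5 h/week × 23 weeks = 115 h
Energy = 0.63 kW × 115 h = 72.45 kWh
Tier 1 (0–35 kWh): 35 × €0.15 = €5.25
Above 35 kWh: 37.45 × €0.21 = €7.8645
Bill = €13.11

€13.11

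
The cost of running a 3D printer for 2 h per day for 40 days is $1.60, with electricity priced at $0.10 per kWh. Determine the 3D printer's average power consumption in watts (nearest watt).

Energy = $1.60 ÷ $0.10/kWh = 16 kWh
Runtime = 2 h/day × 40 days = 80 h
Power = 16 kWh ÷ 80 h = 0.2 kW = 200 W

200 W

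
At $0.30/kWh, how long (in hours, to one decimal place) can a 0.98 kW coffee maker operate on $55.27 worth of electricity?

Energy available = $55.27 ÷ $0.30/kWh = 184.2333 kWh
Hours = 184.2333 kWh ÷ 0.98 kW = 188.0 h

188.0 h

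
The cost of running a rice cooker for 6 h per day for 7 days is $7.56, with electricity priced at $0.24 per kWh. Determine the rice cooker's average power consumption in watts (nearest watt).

750 W

Energy = $7.56 ÷ $0.24/kWh = 31.5 kWh
Runtime = 6 h/day × 7 days = 42 h
Power = 31.5 kWh ÷ 42 h = 0.75 kW = 750 W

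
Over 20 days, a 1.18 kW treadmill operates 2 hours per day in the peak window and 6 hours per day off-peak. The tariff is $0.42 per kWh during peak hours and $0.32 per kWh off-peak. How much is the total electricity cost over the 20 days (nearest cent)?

$65.14

Peak energy = 1.18 kW × 2 h × 20 = 47.2 kWh
Off-peak energy = 1.18 kW × 6 h × 20 = 141.6 kWh
Cost = 47.2 × $0.42 + 141.6 × $0.32 = $19.824 + $45.312 = $65.14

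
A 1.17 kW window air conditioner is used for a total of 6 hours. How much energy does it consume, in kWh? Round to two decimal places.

7.02 kWh

Energy = 1.17 kW × 6 h = 7.02 kWh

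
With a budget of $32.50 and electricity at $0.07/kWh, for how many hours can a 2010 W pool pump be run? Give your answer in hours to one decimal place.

Energy available = $32.50 ÷ $0.07/kWh = 464.2857 kWh
Hours = 464.2857 kWh ÷ 2.01 kW = 231.0 h

231.0 h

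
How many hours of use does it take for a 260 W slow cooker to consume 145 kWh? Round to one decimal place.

Hours = 145 kWh ÷ 0.26 kW = 557.7 h

557.7 h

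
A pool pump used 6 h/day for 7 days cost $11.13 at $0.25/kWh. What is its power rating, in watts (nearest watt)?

Energy = $11.13 ÷ $0.25/kWh = 44.52 kWh
Runtime = 6 h/day × 7 days = 42 h
Power = 44.52 kWh ÷ 42 h = 1.06 kW = 1060 W

1060 W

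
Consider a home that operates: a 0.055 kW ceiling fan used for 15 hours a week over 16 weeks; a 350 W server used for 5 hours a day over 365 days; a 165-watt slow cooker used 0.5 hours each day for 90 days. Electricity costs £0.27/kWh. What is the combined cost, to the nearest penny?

ceiling fan: Runtime = 15 h/week × 16 weeks = 240 h
ceiling fan: 0.055 kW × 240 h = 13.2 kWh
server: Runtime = 5 h/day × 365 days = 1825 h
server: 0.35 kW × 1825 h = 638.75 kWh
slow cooker: Runtime = 0.5 h/day × 90 days = 45 h
slow cooker: 0.165 kW × 45 h = 7.425 kWh
Total energy = 659.375 kWh
Cost = 659.375 × £0.27 = £178.03

£178.03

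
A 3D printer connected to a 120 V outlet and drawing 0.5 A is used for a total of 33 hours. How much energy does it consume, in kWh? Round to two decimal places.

Power = 0.5 A × 120 V = 60 W = 0.06 kW
Energy = 0.06 kW × 33 h = 1.98 kWh

1.98 kWh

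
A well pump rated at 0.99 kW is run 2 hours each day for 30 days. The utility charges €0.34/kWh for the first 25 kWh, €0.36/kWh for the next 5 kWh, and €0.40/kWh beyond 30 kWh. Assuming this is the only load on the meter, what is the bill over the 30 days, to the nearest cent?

€22.06

Runtime = 2 h/day × 30 days = 60 h
Energy = 0.99 kW × 60 h = 59.4 kWh
Tier 1 (0–25 kWh): 25 × €0.34 = €8.5
Tier 2 (25–30 kWh): 5 × €0.36 = €1.8
Above 30 kWh: 29.4 × €0.40 = €11.76
Bill = €22.06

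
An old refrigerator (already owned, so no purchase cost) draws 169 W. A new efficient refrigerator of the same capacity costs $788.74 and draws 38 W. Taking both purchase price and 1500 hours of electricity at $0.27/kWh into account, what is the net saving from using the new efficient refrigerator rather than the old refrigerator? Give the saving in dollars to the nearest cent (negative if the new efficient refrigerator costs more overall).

old refrigerator: $0.00 + (169/1000) kW × 1500 h × $0.27 = $0.00 + $68.445 = $68.445
new efficient refrigerator: $788.74 + (38/1000) kW × 1500 h × $0.27 = $788.74 + $15.39 = $804.13
Saving = $68.445 − $804.13 = −$735.685 → -$735.69

-$735.69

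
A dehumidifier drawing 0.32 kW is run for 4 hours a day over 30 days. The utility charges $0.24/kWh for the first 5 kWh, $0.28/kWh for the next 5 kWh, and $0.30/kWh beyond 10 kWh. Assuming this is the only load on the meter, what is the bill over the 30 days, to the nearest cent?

$11.12

Runtime = 4 h/day × 30 days = 120 h
Energy = 0.32 kW × 120 h = 38.4 kWh
Tier 1 (0–5 kWh): 5 × $0.24 = $1.2
Tier 2 (5–10 kWh): 5 × $0.28 = $1.4
Above 10 kWh: 28.4 × $0.30 = $8.52
Bill = $11.12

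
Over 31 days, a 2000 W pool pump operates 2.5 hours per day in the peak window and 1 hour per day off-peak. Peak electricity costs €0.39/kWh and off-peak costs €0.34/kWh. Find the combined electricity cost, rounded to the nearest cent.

Peak energy = 2 kW × 2.5 h × 31 = 155 kWh
Off-peak energy = 2 kW × 1 h × 31 = 62 kWh
Cost = 155 × €0.39 + 62 × €0.34 = €60.45 + €21.08 = €81.53

€81.53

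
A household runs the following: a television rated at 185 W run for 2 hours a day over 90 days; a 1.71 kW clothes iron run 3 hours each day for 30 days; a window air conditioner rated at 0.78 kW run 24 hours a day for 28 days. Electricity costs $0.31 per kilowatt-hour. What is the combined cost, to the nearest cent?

$220.52

television: Runtime = 2 h/day × 90 days = 180 h
television: 0.185 kW × 180 h = 33.3 kWh
clothes iron: Runtime = 3 h/day × 30 days = 90 h
clothes iron: 1.71 kW × 90 h = 153.9 kWh
window air conditioner: Runtime = 24 h × 28 = 672 h
window air conditioner: 0.78 kW × 672 h = 524.16 kWh
Total energy = 711.36 kWh
Cost = 711.36 × $0.31 = $220.52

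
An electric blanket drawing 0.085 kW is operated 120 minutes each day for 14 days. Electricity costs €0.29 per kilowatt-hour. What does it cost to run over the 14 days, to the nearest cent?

€0.69

Runtime = 120 min × 14 = 1680 min = 28 h
Energy = 0.085 kW × 28 h = 2.38 kWh
Cost = 2.38 kWh × €0.29/kWh = €0.69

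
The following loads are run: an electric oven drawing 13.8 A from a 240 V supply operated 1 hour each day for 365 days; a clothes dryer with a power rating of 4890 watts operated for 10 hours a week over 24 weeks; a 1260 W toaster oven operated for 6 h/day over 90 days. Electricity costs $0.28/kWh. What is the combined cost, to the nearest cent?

$857.61

electric oven: Power = 13.8 A × 240 V = 3312 W = 3.312 kW
electric oven: Runtime = 1 h/day × 365 days = 365 h
electric oven: 3.312 kW × 365 h = 1208.88 kWh
clothes dryer: Runtime = 10 h/week × 24 weeks = 240 h
clothes dryer: 4.89 kW × 240 h = 1173.6 kWh
toaster oven: Runtime = 6 h/day × 90 days = 540 h
toaster oven: 1.26 kW × 540 h = 680.4 kWh
Total energy = 3062.88 kWh
Cost = 3062.88 × $0.28 = $857.61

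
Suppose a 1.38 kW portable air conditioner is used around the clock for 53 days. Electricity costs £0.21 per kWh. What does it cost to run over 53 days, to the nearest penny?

Runtime = 24 h × 53 = 1272 h
Energy = 1.38 kW × 1272 h = 1755.36 kWh
Cost = 1755.36 kWh × £0.21/kWh = £368.63

£368.63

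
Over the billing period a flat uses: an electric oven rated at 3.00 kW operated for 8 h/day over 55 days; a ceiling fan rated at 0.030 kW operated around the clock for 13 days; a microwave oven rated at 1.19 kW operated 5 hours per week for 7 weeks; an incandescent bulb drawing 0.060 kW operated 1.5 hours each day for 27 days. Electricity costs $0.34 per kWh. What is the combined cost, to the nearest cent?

$466.97

electric oven: Runtime = 8 h/day × 55 days = 440 h
electric oven: 3 kW × 440 h = 1320 kWh
ceiling fan: Runtime = 24 h × 13 = 312 h
ceiling fan: 0.03 kW × 312 h = 9.36 kWh
microwave oven: Runtime = 5 h/week × 7 weeks = 35 h
microwave oven: 1.19 kW × 35 h = 41.65 kWh
incandescent bulb: Runtime = 1.5 h/day × 27 days = 40.5 h
incandescent bulb: 0.06 kW × 40.5 h = 2.43 kWh
Total energy = 1373.44 kWh
Cost = 1373.44 × $0.34 = $466.97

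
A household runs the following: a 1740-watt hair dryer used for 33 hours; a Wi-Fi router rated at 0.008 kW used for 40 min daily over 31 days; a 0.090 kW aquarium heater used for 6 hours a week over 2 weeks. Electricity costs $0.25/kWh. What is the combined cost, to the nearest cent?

$14.67

hair dryer: 1.74 kW × 33 h = 57.42 kWh
Wi-Fi router: Runtime = 40 min × 31 = 1240 min = 20.666666… h
Wi-Fi router: 0.008 kW × 20.666666… h = 0.165333… kWh
aquarium heater: Runtime = 6 h/week × 2 weeks = 12 h
aquarium heater: 0.09 kW × 12 h = 1.08 kWh
Total energy = 58.665333… kWh
Cost = 58.665333… × $0.25 = $14.67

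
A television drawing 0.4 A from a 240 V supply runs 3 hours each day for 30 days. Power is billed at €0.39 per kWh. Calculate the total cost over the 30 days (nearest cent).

€3.37

Power = 0.4 A × 240 V = 96 W = 0.096 kW
Runtime = 3 h/day × 30 days = 90 h
Energy = 0.096 kW × 90 h = 8.64 kWh
Cost = 8.64 kWh × €0.39/kWh = €3.37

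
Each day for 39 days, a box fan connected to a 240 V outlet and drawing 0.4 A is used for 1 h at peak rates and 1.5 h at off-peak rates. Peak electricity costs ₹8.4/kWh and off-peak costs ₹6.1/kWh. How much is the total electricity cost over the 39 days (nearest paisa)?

Power = 0.4 A × 240 V = 96 W = 0.096 kW
Peak energy = 0.096 kW × 1 h × 39 = 3.744 kWh
Off-peak energy = 0.096 kW × 1.5 h × 39 = 5.616 kWh
Cost = 3.744 × ₹8.4 + 5.616 × ₹6.1 = ₹31.4496 + ₹34.2576 = ₹65.71

₹65.71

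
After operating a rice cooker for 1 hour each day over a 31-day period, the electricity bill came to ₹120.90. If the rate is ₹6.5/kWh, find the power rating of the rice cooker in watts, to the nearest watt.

Energy = ₹120.90 ÷ ₹6.5/kWh = 18.6 kWh
Runtime = 1 h/day × 31 days = 31 h
Power = 18.6 kWh ÷ 31 h = 0.6 kW = 600 W

600 W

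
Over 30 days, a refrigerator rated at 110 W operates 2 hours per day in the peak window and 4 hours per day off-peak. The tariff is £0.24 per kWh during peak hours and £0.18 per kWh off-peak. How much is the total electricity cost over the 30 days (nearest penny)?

£3.96

Peak energy = 0.11 kW × 2 h × 30 = 6.6 kWh
Off-peak energy = 0.11 kW × 4 h × 30 = 13.2 kWh
Cost = 6.6 × £0.24 + 13.2 × £0.18 = £1.584 + £2.376 = £3.96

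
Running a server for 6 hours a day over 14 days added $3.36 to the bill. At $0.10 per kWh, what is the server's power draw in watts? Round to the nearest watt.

400 W

Energy = $3.36 ÷ $0.10/kWh = 33.6 kWh
Runtime = 6 h/day × 14 days = 84 h
Power = 33.6 kWh ÷ 84 h = 0.4 kW = 400 W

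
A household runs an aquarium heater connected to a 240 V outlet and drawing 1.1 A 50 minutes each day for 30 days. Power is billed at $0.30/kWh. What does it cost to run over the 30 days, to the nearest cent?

Power = 1.1 A × 240 V = 264 W = 0.264 kW
Runtime = 50 min × 30 = 1500 min = 25 h
Energy = 0.264 kW × 25 h = 6.6 kWh
Cost = 6.6 kWh × $0.30/kWh = $1.98

$1.98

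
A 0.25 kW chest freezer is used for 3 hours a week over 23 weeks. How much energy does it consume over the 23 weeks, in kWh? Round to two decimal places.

Runtime = 3 h/week × 23 weeks = 69 h
Energy = 0.25 kW × 69 h = 17.25 kWh

17.25 kWh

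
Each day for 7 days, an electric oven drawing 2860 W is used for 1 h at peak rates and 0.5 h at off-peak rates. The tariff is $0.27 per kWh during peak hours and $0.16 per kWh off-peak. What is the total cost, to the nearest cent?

Peak energy = 2.86 kW × 1 h × 7 = 20.02 kWh
Off-peak energy = 2.86 kW × 0.5 h × 7 = 10.01 kWh
Cost = 20.02 × $0.27 + 10.01 × $0.16 = $5.4054 + $1.6016 = $7.01

$7.01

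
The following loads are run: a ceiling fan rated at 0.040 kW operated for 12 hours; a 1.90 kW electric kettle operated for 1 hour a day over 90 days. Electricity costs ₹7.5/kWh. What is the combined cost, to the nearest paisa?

₹1286.10

ceiling fan: 0.04 kW × 12 h = 0.48 kWh
electric kettle: Runtime = 1 h/day × 90 days = 90 h
electric kettle: 1.9 kW × 90 h = 171 kWh
Total energy = 171.48 kWh
Cost = 171.48 × ₹7.5 = ₹1286.10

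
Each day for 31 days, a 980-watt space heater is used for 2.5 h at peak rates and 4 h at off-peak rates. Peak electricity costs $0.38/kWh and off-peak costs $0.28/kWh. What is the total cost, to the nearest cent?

$62.89

Peak energy = 0.98 kW × 2.5 h × 31 = 75.95 kWh
Off-peak energy = 0.98 kW × 4 h × 31 = 121.52 kWh
Cost = 75.95 × $0.38 + 121.52 × $0.28 = $28.861 + $34.0256 = $62.89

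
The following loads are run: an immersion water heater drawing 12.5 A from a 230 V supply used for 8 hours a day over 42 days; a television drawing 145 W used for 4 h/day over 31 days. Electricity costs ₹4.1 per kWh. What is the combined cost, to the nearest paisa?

₹4034.32

immersion water heater: Power = 12.5 A × 230 V = 2875 W = 2.875 kW
immersion water heater: Runtime = 8 h/day × 42 days = 336 h
immersion water heater: 2.875 kW × 336 h = 966 kWh
television: Runtime = 4 h/day × 31 days = 124 h
television: 0.145 kW × 124 h = 17.98 kWh
Total energy = 983.98 kWh
Cost = 983.98 × ₹4.1 = ₹4034.32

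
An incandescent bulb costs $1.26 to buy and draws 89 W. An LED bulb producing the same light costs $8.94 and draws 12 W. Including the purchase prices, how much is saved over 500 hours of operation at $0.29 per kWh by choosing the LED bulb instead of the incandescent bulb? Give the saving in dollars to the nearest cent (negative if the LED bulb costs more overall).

incandescent bulb: $1.26 + (89/1000) kW × 500 h × $0.29 = $1.26 + $12.905 = $14.165
LED bulb: $8.94 + (12/1000) kW × 500 h × $0.29 = $8.94 + $1.74 = $10.68
Saving = $14.165 − $10.68 = $3.485 → $3.49

$3.49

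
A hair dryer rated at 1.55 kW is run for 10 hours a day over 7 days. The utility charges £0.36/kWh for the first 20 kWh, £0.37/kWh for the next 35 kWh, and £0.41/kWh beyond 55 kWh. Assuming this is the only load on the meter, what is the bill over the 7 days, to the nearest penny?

£42.09

Runtime = 10 h/day × 7 days = 70 h
Energy = 1.55 kW × 70 h = 108.5 kWh
Tier 1 (0–20 kWh): 20 × £0.36 = £7.2
Tier 2 (20–55 kWh): 35 × £0.37 = £12.95
Above 55 kWh: 53.5 × £0.41 = £21.935
Bill = £42.09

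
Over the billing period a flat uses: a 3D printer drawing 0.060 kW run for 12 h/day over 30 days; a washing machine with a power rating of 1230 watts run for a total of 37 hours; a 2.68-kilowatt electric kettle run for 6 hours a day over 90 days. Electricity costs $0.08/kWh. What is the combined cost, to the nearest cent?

3D printer: Runtime = 12 h/day × 30 days = 360 h
3D printer: 0.06 kW × 360 h = 21.6 kWh
washing machine: 1.23 kW × 37 h = 45.51 kWh
electric kettle: Runtime = 6 h/day × 90 days = 540 h
electric kettle: 2.68 kW × 540 h = 1447.2 kWh
Total energy = 1514.31 kWh
Cost = 1514.31 × $0.08 = $121.14

$121.14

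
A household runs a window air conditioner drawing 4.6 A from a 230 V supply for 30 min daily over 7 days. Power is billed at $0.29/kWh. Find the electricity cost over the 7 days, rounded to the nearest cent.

$1.07

Power = 4.6 A × 230 V = 1058 W = 1.058 kW
Runtime = 30 min × 7 = 210 min = 3.5 h
Energy = 1.058 kW × 3.5 h = 3.703 kWh
Cost = 3.703 kWh × $0.29/kWh = $1.07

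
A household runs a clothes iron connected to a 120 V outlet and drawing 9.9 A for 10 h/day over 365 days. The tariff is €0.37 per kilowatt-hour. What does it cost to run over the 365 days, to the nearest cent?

Power = 9.9 A × 120 V = 1188 W = 1.188 kW
Runtime = 10 h/day × 365 days = 3650 h
Energy = 1.188 kW × 3650 h = 4336.2 kWh
Cost = 4336.2 kWh × €0.37/kWh = €1604.39

€1604.39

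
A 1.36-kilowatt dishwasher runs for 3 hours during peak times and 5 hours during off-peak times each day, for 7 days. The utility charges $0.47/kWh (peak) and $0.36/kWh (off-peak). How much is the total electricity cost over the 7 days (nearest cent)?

$30.56

Peak energy = 1.36 kW × 3 h × 7 = 28.56 kWh
Off-peak energy = 1.36 kW × 5 h × 7 = 47.6 kWh
Cost = 28.56 × $0.47 + 47.6 × $0.36 = $13.4232 + $17.136 = $30.56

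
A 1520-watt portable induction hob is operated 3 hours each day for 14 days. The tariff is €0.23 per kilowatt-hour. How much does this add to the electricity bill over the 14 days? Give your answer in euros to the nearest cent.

€14.68

Runtime = 3 h/day × 14 days = 42 h
Energy = 1.52 kW × 42 h = 63.84 kWh
Cost = 63.84 kWh × €0.23/kWh = €14.68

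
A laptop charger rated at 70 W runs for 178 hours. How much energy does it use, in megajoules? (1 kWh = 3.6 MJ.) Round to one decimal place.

Energy = 0.07 kW × 178 h = 12.46 kWh
= 12.46 × 3.6 MJ = 44.9 MJ

44.9 MJ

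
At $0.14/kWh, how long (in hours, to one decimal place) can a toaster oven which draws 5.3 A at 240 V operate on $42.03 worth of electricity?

236.0 h

Power = 5.3 A × 240 V = 1272 W = 1.272 kW
Energy available = $42.03 ÷ $0.14/kWh = 300.2143 kWh
Hours = 300.2143 kWh ÷ 1.272 kW = 236.0 h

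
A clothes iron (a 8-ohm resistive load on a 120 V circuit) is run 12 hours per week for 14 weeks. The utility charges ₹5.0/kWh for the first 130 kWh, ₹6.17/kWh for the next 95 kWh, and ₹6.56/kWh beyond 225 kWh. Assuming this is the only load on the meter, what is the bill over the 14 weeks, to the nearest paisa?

Power = V²/R = 120²/8 = 1800 W = 1.8 kW
Runtime = 12 h/week × 14 weeks = 168 h
Energy = 1.8 kW × 168 h = 302.4 kWh
Tier 1 (0–130 kWh): 130 × ₹5.0 = ₹650
Tier 2 (130–225 kWh): 95 × ₹6.17 = ₹586.15
Above 225 kWh: 77.4 × ₹6.56 = ₹507.744
Bill = ₹1743.89

₹1743.89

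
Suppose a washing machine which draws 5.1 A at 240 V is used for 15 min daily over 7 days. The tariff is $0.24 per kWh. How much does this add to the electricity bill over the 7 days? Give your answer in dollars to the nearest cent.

Power = 5.1 A × 240 V = 1224 W = 1.224 kW
Runtime = 15 min × 7 = 105 min = 1.75 h
Energy = 1.224 kW × 1.75 h = 2.142 kWh
Cost = 2.142 kWh × $0.24/kWh = $0.51

$0.51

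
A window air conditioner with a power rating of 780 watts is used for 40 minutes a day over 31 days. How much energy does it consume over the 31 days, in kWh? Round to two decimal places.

16.12 kWh

Runtime = 40 min × 31 = 1240 min = 20.666666… h
Energy = 0.78 kW × 20.666666… h = 16.12 kWh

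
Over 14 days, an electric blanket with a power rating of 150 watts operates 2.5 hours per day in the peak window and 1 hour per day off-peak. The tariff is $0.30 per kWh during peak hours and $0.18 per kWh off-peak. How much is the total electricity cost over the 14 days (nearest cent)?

Peak energy = 0.15 kW × 2.5 h × 14 = 5.25 kWh
Off-peak energy = 0.15 kW × 1 h × 14 = 2.1 kWh
Cost = 5.25 × $0.30 + 2.1 × $0.18 = $1.575 + $0.378 = $1.95

$1.95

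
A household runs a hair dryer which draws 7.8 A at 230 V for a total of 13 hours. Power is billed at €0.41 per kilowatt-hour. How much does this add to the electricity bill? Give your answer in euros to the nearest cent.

€9.56

Power = 7.8 A × 230 V = 1794 W = 1.794 kW
Energy = 1.794 kW × 13 h = 23.322 kWh
Cost = 23.322 kWh × €0.41/kWh = €9.56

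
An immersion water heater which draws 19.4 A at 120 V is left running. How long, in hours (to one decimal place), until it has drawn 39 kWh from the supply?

Power = 19.4 A × 120 V = 2328 W = 2.328 kW
Hours = 39 kWh ÷ 2.328 kW = 16.8 h

16.8 h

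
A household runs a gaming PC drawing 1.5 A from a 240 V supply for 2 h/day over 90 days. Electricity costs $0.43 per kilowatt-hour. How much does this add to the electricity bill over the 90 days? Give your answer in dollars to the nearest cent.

Power = 1.5 A × 240 V = 360 W = 0.36 kW
Runtime = 2 h/day × 90 days = 180 h
Energy = 0.36 kW × 180 h = 64.8 kWh
Cost = 64.8 kWh × $0.43/kWh = $27.86

$27.86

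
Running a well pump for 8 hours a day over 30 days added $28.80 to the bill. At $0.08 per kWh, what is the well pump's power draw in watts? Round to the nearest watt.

Energy = $28.80 ÷ $0.08/kWh = 360 kWh
Runtime = 8 h/day × 30 days = 240 h
Power = 360 kWh ÷ 240 h = 1.5 kW = 1500 W

1500 W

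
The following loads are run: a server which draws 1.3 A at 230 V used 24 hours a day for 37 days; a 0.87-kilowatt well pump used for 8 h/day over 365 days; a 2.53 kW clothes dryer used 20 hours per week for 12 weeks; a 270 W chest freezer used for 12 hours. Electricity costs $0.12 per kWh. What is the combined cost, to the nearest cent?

server: Power = 1.3 A × 230 V = 299 W = 0.299 kW
server: Runtime = 24 h × 37 = 888 h
server: 0.299 kW × 888 h = 265.512 kWh
well pump: Runtime = 8 h/day × 365 days = 2920 h
well pump: 0.87 kW × 2920 h = 2540.4 kWh
clothes dryer: Runtime = 20 h/week × 12 weeks = 240 h
clothes dryer: 2.53 kW × 240 h = 607.2 kWh
chest freezer: 0.27 kW × 12 h = 3.24 kWh
Total energy = 3416.352 kWh
Cost = 3416.352 × $0.12 = $409.96

$409.96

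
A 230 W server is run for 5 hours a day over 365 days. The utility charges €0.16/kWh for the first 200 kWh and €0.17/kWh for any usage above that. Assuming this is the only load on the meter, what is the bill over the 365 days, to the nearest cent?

Runtime = 5 h/day × 365 days = 1825 h
Energy = 0.23 kW × 1825 h = 419.75 kWh
Tier 1 (0–200 kWh): 200 × €0.16 = €32
Above 200 kWh: 219.75 × €0.17 = €37.3575
Bill = €69.36

€69.36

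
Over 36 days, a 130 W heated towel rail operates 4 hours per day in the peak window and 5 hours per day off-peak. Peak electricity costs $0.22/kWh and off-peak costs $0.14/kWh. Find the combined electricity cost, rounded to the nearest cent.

Peak energy = 0.13 kW × 4 h × 36 = 18.72 kWh
Off-peak energy = 0.13 kW × 5 h × 36 = 23.4 kWh
Cost = 18.72 × $0.22 + 23.4 × $0.14 = $4.1184 + $3.276 = $7.39

$7.39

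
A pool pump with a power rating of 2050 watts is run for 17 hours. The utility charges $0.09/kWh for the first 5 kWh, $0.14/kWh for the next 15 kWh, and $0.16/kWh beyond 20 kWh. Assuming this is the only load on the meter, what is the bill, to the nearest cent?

$4.93

Energy = 2.05 kW × 17 h = 34.85 kWh
Tier 1 (0–5 kWh): 5 × $0.09 = $0.45
Tier 2 (5–20 kWh): 15 × $0.14 = $2.1
Above 20 kWh: 14.85 × $0.16 = $2.376
Bill = $4.93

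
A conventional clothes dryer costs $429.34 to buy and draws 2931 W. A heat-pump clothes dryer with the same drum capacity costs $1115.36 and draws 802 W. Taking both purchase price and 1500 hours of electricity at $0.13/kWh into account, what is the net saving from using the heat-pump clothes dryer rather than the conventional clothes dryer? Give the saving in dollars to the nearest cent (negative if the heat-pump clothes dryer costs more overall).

conventional clothes dryer: $429.34 + (2931/1000) kW × 1500 h × $0.13 = $429.34 + $571.545 = $1000.885
heat-pump clothes dryer: $1115.36 + (802/1000) kW × 1500 h × $0.13 = $1115.36 + $156.39 = $1271.75
Saving = $1000.885 − $1271.75 = −$270.865 → -$270.87

-$270.87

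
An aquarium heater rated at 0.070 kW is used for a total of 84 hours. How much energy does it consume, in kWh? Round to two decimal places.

5.88 kWh

Energy = 0.07 kW × 84 h = 5.88 kWh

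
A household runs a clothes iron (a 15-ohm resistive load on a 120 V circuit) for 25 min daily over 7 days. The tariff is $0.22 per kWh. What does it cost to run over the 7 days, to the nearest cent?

Power = V²/R = 120²/15 = 960 W = 0.96 kW
Runtime = 25 min × 7 = 175 min = 2.916666… h
Energy = 0.96 kW × 2.916666… h = 2.8 kWh
Cost = 2.8 kWh × $0.22/kWh = $0.62

$0.62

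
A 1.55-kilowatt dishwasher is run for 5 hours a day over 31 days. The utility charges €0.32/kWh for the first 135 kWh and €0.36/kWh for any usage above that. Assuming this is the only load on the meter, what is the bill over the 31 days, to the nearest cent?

€81.09

Runtime = 5 h/day × 31 days = 155 h
Energy = 1.55 kW × 155 h = 240.25 kWh
Tier 1 (0–135 kWh): 135 × €0.32 = €43.2
Above 135 kWh: 105.25 × €0.36 = €37.89
Bill = €81.09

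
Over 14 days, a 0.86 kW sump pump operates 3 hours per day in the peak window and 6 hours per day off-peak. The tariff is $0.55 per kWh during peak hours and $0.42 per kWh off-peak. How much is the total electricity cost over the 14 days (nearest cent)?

$50.21

Peak energy = 0.86 kW × 3 h × 14 = 36.12 kWh
Off-peak energy = 0.86 kW × 6 h × 14 = 72.24 kWh
Cost = 36.12 × $0.55 + 72.24 × $0.42 = $19.866 + $30.3408 = $50.21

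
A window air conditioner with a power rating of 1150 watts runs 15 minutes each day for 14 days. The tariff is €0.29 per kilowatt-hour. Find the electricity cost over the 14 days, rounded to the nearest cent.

€1.17

Runtime = 15 min × 14 = 210 min = 3.5 h
Energy = 1.15 kW × 3.5 h = 4.025 kWh
Cost = 4.025 kWh × €0.29/kWh = €1.17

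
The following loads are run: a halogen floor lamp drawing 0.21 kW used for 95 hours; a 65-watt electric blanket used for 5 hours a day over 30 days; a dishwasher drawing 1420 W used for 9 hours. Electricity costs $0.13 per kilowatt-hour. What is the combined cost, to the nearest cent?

$5.52

halogen floor lamp: 0.21 kW × 95 h = 19.95 kWh
electric blanket: Runtime = 5 h/day × 30 days = 150 h
electric blanket: 0.065 kW × 150 h = 9.75 kWh
dishwasher: 1.42 kW × 9 h = 12.78 kWh
Total energy = 42.48 kWh
Cost = 42.48 × $0.13 = $5.52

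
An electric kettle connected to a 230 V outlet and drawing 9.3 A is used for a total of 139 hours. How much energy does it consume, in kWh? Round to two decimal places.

Power = 9.3 A × 230 V = 2139 W = 2.139 kW
Energy = 2.139 kW × 139 h = 297.321 kWh ≈ 297.32 kWh

297.32 kWh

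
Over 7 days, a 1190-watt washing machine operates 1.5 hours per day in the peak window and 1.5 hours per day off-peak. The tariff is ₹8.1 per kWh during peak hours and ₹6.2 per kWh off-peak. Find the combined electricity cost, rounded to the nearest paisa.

₹178.68

Peak energy = 1.19 kW × 1.5 h × 7 = 12.495 kWh
Off-peak energy = 1.19 kW × 1.5 h × 7 = 12.495 kWh
Cost = 12.495 × ₹8.1 + 12.495 × ₹6.2 = ₹101.2095 + ₹77.469 = ₹178.68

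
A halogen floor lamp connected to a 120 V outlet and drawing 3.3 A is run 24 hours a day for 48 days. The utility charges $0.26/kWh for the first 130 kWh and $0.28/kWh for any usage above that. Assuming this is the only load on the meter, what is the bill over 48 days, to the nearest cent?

$125.13

Power = 3.3 A × 120 V = 396 W = 0.396 kW
Runtime = 24 h × 48 = 1152 h
Energy = 0.396 kW × 1152 h = 456.192 kWh
Tier 1 (0–130 kWh): 130 × $0.26 = $33.8
Above 130 kWh: 326.192 × $0.28 = $91.33376
Bill = $125.13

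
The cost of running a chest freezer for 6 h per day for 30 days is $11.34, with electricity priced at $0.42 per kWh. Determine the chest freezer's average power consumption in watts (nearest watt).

Energy = $11.34 ÷ $0.42/kWh = 27 kWh
Runtime = 6 h/day × 30 days = 180 h
Power = 27 kWh ÷ 180 h = 0.15 kW = 150 W

150 W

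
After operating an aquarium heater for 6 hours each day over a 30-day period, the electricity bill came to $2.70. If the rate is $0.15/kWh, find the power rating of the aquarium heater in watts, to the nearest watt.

Energy = $2.70 ÷ $0.15/kWh = 18 kWh
Runtime = 6 h/day × 30 days = 180 h
Power = 18 kWh ÷ 180 h = 0.1 kW = 100 W

100 W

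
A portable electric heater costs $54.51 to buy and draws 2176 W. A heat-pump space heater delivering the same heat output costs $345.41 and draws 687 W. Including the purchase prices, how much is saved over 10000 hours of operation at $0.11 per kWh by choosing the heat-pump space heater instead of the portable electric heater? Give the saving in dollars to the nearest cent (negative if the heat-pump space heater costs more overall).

$1347.00

portable electric heater: $54.51 + (2176/1000) kW × 10000 h × $0.11 = $54.51 + $2393.6 = $2448.11
heat-pump space heater: $345.41 + (687/1000) kW × 10000 h × $0.11 = $345.41 + $755.7 = $1101.11
Saving = $2448.11 − $1101.11 = $1347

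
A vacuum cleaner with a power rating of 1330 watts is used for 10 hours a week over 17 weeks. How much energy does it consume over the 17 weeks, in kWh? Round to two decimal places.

Runtime = 10 h/week × 17 weeks = 170 h
Energy = 1.33 kW × 170 h = 226.1 kWh

226.10 kWh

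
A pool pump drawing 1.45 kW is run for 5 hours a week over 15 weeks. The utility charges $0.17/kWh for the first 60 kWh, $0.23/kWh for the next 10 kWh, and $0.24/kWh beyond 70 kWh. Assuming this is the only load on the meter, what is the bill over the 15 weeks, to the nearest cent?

Runtime = 5 h/week × 15 weeks = 75 h
Energy = 1.45 kW × 75 h = 108.75 kWh
Tier 1 (0–60 kWh): 60 × $0.17 = $10.2
Tier 2 (60–70 kWh): 10 × $0.23 = $2.3
Above 70 kWh: 38.75 × $0.24 = $9.3
Bill = $21.80

$21.80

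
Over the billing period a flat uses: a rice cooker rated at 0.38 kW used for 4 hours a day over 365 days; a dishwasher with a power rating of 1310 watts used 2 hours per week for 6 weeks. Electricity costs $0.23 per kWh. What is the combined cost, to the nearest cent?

$131.22

rice cooker: Runtime = 4 h/day × 365 days = 1460 h
rice cooker: 0.38 kW × 1460 h = 554.8 kWh
dishwasher: Runtime = 2 h/week × 6 weeks = 12 h
dishwasher: 1.31 kW × 12 h = 15.72 kWh
Total energy = 570.52 kWh
Cost = 570.52 × $0.23 = $131.22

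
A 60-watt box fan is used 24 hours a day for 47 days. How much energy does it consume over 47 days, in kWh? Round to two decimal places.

Runtime = 24 h × 47 = 1128 h
Energy = 0.06 kW × 1128 h = 67.68 kWh

67.68 kWh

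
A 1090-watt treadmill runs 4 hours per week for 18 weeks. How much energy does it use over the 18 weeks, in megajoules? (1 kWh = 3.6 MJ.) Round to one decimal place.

Runtime = 4 h/week × 18 weeks = 72 h
Energy = 1.09 kW × 72 h = 78.48 kWh
= 78.48 × 3.6 MJ = 282.5 MJ

282.5 MJ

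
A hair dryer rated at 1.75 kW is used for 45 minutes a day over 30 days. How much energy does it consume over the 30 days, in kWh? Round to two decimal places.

Runtime = 45 min × 30 = 1350 min = 22.5 h
Energy = 1.75 kW × 22.5 h = 39.375 kWh ≈ 39.38 kWh

39.38 kWh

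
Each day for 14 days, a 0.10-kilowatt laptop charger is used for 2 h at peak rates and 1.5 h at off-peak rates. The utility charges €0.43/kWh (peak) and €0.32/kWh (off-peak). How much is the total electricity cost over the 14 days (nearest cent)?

Peak energy = 0.1 kW × 2 h × 14 = 2.8 kWh
Off-peak energy = 0.1 kW × 1.5 h × 14 = 2.1 kWh
Cost = 2.8 × €0.43 + 2.1 × €0.32 = €1.204 + €0.672 = €1.88

€1.88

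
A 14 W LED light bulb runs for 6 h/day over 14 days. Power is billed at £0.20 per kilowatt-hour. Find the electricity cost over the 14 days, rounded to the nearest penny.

£0.24

Runtime = 6 h/day × 14 days = 84 h
Energy = 0.014 kW × 84 h = 1.176 kWh
Cost = 1.176 kWh × £0.20/kWh = £0.24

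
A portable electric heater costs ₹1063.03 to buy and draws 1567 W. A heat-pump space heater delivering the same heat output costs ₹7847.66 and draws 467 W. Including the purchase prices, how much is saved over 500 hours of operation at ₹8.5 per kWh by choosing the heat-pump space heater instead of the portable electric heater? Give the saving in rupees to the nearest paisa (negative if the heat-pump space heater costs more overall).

portable electric heater: ₹1063.03 + (1567/1000) kW × 500 h × ₹8.5 = ₹1063.03 + ₹6659.75 = ₹7722.78
heat-pump space heater: ₹7847.66 + (467/1000) kW × 500 h × ₹8.5 = ₹7847.66 + ₹1984.75 = ₹9832.41
Saving = ₹7722.78 − ₹9832.41 = −₹2109.63

-₹2109.63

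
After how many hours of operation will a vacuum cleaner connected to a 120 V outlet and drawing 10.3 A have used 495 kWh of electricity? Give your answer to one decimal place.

400.5 h

Power = 10.3 A × 120 V = 1236 W = 1.236 kW
Hours = 495 kWh ÷ 1.236 kW = 400.5 h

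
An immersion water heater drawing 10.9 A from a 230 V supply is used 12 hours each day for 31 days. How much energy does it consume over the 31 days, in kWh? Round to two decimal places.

932.60 kWh

Power = 10.9 A × 230 V = 2507 W = 2.507 kW
Runtime = 12 h/day × 31 days = 372 h
Energy = 2.507 kW × 372 h = 932.604 kWh ≈ 932.60 kWh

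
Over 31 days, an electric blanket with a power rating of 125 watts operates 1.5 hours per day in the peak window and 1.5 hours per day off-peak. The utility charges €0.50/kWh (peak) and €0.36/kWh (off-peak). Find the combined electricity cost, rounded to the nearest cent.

€5.00

Peak energy = 0.125 kW × 1.5 h × 31 = 5.8125 kWh
Off-peak energy = 0.125 kW × 1.5 h × 31 = 5.8125 kWh
Cost = 5.8125 × €0.50 + 5.8125 × €0.36 = €2.90625 + €2.0925 = €5.00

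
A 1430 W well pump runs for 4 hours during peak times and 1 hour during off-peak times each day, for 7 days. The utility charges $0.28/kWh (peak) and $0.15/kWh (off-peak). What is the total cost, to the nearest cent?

Peak energy = 1.43 kW × 4 h × 7 = 40.04 kWh
Off-peak energy = 1.43 kW × 1 h × 7 = 10.01 kWh
Cost = 40.04 × $0.28 + 10.01 × $0.15 = $11.2112 + $1.5015 = $12.71

$12.71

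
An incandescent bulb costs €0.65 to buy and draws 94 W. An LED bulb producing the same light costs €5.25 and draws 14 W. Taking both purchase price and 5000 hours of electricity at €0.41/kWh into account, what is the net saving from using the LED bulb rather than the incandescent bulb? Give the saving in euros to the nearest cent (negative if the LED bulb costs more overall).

incandescent bulb: €0.65 + (94/1000) kW × 5000 h × €0.41 = €0.65 + €192.7 = €193.35
LED bulb: €5.25 + (14/1000) kW × 5000 h × €0.41 = €5.25 + €28.7 = €33.95
Saving = €193.35 − €33.95 = €159.4

€159.40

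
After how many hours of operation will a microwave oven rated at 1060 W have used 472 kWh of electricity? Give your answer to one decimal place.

445.3 h

Hours = 472 kWh ÷ 1.06 kW = 445.3 h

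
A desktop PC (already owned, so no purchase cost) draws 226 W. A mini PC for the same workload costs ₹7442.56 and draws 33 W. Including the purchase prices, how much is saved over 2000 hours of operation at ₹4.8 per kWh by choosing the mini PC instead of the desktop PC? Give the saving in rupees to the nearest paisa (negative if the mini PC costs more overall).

desktop PC: ₹0.00 + (226/1000) kW × 2000 h × ₹4.8 = ₹0.00 + ₹2169.6 = ₹2169.6
mini PC: ₹7442.56 + (33/1000) kW × 2000 h × ₹4.8 = ₹7442.56 + ₹316.8 = ₹7759.36
Saving = ₹2169.6 − ₹7759.36 = −₹5589.76

-₹5589.76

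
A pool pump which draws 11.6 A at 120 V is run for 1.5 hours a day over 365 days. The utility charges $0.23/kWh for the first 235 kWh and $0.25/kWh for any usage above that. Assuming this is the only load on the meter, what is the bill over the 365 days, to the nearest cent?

Power = 11.6 A × 120 V = 1392 W = 1.392 kW
Runtime = 1.5 h/day × 365 days = 547.5 h
Energy = 1.392 kW × 547.5 h = 762.12 kWh
Tier 1 (0–235 kWh): 235 × $0.23 = $54.05
Above 235 kWh: 527.12 × $0.25 = $131.78
Bill = $185.83

$185.83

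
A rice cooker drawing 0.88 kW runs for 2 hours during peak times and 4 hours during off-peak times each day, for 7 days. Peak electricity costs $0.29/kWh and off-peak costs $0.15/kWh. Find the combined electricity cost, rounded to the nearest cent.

Peak energy = 0.88 kW × 2 h × 7 = 12.32 kWh
Off-peak energy = 0.88 kW × 4 h × 7 = 24.64 kWh
Cost = 12.32 × $0.29 + 24.64 × $0.15 = $3.5728 + $3.696 = $7.27

$7.27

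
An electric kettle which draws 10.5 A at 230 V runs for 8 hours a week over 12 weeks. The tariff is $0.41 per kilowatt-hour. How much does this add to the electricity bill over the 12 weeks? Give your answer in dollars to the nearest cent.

Power = 10.5 A × 230 V = 2415 W = 2.415 kW
Runtime = 8 h/week × 12 weeks = 96 h
Energy = 2.415 kW × 96 h = 231.84 kWh
Cost = 231.84 kWh × $0.41/kWh = $95.05

$95.05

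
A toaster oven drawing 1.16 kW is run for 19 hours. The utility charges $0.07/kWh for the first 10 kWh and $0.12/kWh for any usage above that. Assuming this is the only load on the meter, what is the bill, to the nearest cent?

Energy = 1.16 kW × 19 h = 22.04 kWh
Tier 1 (0–10 kWh): 10 × $0.07 = $0.7
Above 10 kWh: 12.04 × $0.12 = $1.4448
Bill = $2.14

$2.14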